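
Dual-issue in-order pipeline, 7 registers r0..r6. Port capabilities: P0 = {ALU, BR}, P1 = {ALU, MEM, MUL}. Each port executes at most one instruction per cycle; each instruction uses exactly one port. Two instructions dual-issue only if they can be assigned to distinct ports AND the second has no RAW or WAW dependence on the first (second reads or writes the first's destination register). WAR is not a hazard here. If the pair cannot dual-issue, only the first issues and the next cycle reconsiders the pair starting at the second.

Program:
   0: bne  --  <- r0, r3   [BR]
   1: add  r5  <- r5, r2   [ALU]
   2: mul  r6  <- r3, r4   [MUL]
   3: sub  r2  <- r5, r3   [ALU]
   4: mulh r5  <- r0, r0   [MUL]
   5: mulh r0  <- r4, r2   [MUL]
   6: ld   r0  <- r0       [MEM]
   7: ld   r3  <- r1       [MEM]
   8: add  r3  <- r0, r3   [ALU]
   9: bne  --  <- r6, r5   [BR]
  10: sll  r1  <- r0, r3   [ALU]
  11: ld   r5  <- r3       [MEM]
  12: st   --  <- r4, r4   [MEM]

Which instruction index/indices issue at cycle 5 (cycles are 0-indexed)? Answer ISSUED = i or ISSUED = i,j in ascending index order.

t=0 i0,i1:bne+add ; 2-wide
t=1 i2,i3:mul+sub ; 2-wide
t=2 i4:mulh ; no-port MUL/MUL
t=3 i5:mulh ; no-port MUL/MEM
t=4 i6:ld ; no-port MEM/MEM
t=5 i7:ld ; RAW+WAW r3
t=6 i8,i9:add+bne ; 2-wide
t=7 i10,i11:sll+ld ; 2-wide
t=8 i12:st ; tail

ISSUED = 7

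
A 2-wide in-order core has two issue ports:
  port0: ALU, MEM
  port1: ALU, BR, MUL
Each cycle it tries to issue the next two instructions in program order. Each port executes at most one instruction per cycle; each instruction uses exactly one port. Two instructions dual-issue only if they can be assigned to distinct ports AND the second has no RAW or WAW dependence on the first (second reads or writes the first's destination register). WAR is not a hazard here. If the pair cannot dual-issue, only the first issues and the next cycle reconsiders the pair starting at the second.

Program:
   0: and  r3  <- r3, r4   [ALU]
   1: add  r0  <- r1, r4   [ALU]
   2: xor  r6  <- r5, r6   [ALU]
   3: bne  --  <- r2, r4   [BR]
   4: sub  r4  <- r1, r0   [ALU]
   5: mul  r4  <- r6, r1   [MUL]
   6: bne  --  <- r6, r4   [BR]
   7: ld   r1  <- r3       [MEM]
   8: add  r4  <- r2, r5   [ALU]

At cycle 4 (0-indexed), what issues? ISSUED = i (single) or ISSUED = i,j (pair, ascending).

c0: i0,i1 and+add  2-wide
c1: i2,i3 xor+bne  2-wide
c2: i4 sub  WAW r4
c3: i5 mul  no-port MUL/BR
c4: i6,i7 bne+ld  2-wide
c5: i8 add  tail

ISSUED = 6,7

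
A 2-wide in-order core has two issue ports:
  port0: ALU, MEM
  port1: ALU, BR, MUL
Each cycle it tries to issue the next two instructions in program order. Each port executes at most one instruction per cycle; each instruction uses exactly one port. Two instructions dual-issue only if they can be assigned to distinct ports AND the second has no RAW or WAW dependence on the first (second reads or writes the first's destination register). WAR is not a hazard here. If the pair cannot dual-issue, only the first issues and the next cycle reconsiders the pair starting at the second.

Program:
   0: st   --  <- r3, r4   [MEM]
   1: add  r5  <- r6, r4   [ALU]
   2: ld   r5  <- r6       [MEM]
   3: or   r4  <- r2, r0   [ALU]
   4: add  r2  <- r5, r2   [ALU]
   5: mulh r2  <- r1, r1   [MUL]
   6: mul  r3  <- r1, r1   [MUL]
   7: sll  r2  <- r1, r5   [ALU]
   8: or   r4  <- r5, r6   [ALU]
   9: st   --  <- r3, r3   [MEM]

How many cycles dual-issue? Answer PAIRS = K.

0. st.MEM+add.ALU @i0&i1  | 2-wide
1. ld.MEM+or.ALU @i2&i3  | 2-wide
2. add.ALU @i4  | WAW r2
3. mulh.MUL @i5  | no-port MUL/MUL
4. mul.MUL+sll.ALU @i6&i7  | 2-wide
5. or.ALU+st.MEM @i8&i9  | 2-wide

PAIRS = 4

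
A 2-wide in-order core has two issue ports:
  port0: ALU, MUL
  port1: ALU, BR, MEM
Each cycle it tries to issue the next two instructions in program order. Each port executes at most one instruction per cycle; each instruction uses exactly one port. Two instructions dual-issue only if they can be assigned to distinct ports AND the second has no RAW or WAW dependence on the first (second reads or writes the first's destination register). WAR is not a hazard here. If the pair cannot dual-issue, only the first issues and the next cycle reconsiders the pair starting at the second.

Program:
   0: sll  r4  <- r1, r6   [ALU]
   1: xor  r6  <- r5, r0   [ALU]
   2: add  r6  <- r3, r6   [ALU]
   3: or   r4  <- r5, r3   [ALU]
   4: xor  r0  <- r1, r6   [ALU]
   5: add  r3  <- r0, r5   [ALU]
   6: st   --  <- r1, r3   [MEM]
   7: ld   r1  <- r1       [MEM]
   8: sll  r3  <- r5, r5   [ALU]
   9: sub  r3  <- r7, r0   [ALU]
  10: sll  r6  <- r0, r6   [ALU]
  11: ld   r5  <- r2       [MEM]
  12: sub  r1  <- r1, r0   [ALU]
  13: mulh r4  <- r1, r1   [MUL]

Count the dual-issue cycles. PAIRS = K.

0. sll/xor @i0&i1  | 2-wide
1. add/or @i2&i3  | 2-wide
2. xor @i4  | RAW r0
3. add @i5  | RAW r3
4. st @i6  | no-port MEM/MEM
5. ld/sll @i7&i8  | 2-wide
6. sub/sll @i9&i10  | 2-wide
7. ld/sub @i11&i12  | 2-wide
8. mulh @i13  | tail

PAIRS = 5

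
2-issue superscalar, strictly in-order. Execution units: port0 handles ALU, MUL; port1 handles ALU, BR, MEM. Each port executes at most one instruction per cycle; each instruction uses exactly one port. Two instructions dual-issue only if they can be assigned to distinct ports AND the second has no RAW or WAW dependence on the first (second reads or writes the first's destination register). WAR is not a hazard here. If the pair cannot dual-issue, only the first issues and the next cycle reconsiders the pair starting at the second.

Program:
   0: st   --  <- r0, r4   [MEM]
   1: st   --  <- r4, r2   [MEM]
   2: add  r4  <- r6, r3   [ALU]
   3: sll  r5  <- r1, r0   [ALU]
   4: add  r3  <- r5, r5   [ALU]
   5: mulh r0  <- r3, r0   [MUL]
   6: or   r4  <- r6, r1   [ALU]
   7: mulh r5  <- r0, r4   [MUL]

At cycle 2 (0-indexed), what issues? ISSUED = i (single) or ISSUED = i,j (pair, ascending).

ISSUED = 3

[0] i0  st.MEM  -- no-port MEM/MEM
[1] i1+i2  st.MEM/add.ALU  -- 2-wide
[2] i3  sll.ALU  -- RAW r5
[3] i4  add.ALU  -- RAW r3
[4] i5+i6  mulh.MUL/or.ALU  -- 2-wide
[5] i7  mulh.MUL  -- tail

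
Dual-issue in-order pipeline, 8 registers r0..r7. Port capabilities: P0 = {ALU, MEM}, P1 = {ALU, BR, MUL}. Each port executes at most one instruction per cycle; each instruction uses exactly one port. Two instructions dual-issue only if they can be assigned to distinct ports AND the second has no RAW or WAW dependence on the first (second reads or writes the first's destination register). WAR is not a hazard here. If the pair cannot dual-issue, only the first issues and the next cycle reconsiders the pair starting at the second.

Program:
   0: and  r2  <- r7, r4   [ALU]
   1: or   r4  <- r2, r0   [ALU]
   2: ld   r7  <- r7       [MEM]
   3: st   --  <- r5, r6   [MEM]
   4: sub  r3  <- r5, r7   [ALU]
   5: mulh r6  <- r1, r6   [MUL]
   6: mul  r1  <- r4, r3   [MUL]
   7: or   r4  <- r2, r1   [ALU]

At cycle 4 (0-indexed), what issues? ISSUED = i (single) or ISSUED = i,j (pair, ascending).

ISSUED = 6

0. and @i0  | RAW r2
1. or;ld @i1&i2  | dual
2. st;sub @i3&i4  | dual
3. mulh @i5  | no-port MUL/MUL
4. mul @i6  | RAW r1
5. or @i7  | tail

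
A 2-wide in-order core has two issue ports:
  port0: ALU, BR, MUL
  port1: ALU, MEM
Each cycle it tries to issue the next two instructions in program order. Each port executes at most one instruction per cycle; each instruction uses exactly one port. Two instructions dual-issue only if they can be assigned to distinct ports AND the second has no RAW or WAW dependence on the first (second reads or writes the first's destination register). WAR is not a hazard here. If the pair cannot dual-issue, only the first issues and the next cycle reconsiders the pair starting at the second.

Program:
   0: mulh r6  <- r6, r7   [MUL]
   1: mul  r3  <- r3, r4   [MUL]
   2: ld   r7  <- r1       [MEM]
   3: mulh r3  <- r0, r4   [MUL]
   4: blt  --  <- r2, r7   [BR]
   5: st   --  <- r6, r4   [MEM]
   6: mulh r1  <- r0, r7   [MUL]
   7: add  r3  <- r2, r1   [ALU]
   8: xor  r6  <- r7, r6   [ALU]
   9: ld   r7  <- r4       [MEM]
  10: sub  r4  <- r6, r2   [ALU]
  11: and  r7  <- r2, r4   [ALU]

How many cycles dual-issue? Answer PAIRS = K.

PAIRS = 4

  cy0 -> i0 (mulh.MUL) no-port MUL/MUL
  cy1 -> i1,i2 (mul.MUL;ld.MEM) dual
  cy2 -> i3 (mulh.MUL) no-port MUL/BR
  cy3 -> i4,i5 (blt.BR;st.MEM) dual
  cy4 -> i6 (mulh.MUL) RAW r1
  cy5 -> i7,i8 (add.ALU;xor.ALU) dual
  cy6 -> i9,i10 (ld.MEM;sub.ALU) dual
  cy7 -> i11 (and.ALU) tail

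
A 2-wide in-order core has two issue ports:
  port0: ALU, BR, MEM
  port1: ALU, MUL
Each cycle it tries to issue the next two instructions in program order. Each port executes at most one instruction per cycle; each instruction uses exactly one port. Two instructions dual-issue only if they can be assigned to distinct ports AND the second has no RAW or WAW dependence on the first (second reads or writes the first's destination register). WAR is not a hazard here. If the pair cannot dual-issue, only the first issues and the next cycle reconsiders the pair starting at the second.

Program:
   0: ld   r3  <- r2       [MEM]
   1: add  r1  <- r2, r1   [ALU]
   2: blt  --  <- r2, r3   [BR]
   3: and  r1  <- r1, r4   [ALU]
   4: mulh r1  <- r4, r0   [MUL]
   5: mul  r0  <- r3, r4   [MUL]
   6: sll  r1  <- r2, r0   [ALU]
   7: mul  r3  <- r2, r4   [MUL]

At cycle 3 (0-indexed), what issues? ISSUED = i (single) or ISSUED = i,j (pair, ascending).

ISSUED = 5

  cy0 -> i0/i1 (ld+add) pair
  cy1 -> i2/i3 (blt+and) pair
  cy2 -> i4 (mulh) no-port MUL/MUL
  cy3 -> i5 (mul) RAW r0
  cy4 -> i6/i7 (sll+mul) pair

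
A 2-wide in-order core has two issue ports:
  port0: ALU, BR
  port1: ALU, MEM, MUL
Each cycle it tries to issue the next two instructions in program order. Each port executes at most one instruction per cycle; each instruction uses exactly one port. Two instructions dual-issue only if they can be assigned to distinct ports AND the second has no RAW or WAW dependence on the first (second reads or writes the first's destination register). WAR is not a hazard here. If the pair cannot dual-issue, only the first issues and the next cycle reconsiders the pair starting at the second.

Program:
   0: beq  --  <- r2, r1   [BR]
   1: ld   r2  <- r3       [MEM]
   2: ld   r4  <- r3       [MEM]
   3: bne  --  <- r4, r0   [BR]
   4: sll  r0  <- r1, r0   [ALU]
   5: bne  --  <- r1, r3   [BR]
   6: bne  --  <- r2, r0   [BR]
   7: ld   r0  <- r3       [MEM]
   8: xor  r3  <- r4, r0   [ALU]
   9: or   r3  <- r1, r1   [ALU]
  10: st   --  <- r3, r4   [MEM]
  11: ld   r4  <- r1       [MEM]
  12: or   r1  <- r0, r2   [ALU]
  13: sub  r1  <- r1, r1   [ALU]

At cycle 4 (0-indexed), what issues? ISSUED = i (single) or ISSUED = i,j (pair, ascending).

ISSUED = 6,7

[0] i0&i1  beq.BR;ld.MEM  -- dual
[1] i2  ld.MEM  -- RAW r4
[2] i3&i4  bne.BR;sll.ALU  -- dual
[3] i5  bne.BR  -- no-port BR/BR
[4] i6&i7  bne.BR;ld.MEM  -- dual
[5] i8  xor.ALU  -- WAW r3
[6] i9  or.ALU  -- RAW r3
[7] i10  st.MEM  -- no-port MEM/MEM
[8] i11&i12  ld.MEM;or.ALU  -- dual
[9] i13  sub.ALU  -- tail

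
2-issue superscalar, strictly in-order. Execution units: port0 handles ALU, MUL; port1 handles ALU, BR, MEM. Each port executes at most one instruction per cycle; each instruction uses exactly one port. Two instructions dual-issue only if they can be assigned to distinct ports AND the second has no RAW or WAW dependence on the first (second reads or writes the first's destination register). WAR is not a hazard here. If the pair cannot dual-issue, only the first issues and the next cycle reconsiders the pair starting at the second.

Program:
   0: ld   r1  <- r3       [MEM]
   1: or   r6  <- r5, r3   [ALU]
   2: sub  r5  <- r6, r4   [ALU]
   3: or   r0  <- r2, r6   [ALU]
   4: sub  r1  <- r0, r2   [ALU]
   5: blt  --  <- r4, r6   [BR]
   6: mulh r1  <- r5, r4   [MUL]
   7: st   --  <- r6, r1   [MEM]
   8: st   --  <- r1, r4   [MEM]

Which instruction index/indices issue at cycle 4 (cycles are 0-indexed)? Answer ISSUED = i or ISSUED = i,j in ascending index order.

ISSUED = 7

  cy0 -> i0+i1 (ld;or) 2-wide
  cy1 -> i2+i3 (sub;or) 2-wide
  cy2 -> i4+i5 (sub;blt) 2-wide
  cy3 -> i6 (mulh) RAW r1
  cy4 -> i7 (st) no-port MEM/MEM
  cy5 -> i8 (st) tail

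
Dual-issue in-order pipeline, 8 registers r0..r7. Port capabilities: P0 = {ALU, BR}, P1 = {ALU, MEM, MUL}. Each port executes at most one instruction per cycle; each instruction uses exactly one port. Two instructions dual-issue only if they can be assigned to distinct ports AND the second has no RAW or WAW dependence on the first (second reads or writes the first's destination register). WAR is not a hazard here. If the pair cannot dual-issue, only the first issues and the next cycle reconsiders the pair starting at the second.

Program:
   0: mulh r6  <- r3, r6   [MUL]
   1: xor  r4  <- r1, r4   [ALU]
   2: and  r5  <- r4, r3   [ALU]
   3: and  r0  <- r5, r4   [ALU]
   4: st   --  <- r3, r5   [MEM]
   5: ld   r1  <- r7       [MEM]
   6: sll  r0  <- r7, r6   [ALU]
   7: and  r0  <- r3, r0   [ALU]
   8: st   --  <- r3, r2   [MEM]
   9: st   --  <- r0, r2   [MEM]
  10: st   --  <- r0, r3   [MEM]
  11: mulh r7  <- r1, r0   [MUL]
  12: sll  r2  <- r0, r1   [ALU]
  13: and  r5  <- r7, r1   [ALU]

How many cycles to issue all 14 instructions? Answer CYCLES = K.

CYCLES = 9

#0 head=0: mulh+xor i0,i1 2-wide
#1 head=2: and i2 RAW r5
#2 head=3: and+st i3,i4 2-wide
#3 head=5: ld+sll i5,i6 2-wide
#4 head=7: and+st i7,i8 2-wide
#5 head=9: st i9 no-port MEM/MEM
#6 head=10: st i10 no-port MEM/MUL
#7 head=11: mulh+sll i11,i12 2-wide
#8 head=13: and i13 tail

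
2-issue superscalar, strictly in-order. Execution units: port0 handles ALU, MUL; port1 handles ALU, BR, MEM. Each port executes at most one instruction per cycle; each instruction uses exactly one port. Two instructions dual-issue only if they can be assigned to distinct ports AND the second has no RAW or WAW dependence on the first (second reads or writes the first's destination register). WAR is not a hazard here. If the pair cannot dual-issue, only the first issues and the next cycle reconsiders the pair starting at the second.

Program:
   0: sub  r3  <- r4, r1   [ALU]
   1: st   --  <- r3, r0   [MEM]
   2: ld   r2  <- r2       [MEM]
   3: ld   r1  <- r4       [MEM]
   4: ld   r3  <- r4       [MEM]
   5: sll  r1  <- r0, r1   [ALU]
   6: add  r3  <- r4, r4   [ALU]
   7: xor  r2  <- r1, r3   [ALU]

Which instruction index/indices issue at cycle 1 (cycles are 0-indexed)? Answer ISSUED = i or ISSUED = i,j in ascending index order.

ISSUED = 1

0. sub.ALU @i0  | RAW r3
1. st.MEM @i1  | no-port MEM/MEM
2. ld.MEM @i2  | no-port MEM/MEM
3. ld.MEM @i3  | no-port MEM/MEM
4. ld.MEM;sll.ALU @i4,i5  | 2-wide
5. add.ALU @i6  | RAW r3
6. xor.ALU @i7  | tail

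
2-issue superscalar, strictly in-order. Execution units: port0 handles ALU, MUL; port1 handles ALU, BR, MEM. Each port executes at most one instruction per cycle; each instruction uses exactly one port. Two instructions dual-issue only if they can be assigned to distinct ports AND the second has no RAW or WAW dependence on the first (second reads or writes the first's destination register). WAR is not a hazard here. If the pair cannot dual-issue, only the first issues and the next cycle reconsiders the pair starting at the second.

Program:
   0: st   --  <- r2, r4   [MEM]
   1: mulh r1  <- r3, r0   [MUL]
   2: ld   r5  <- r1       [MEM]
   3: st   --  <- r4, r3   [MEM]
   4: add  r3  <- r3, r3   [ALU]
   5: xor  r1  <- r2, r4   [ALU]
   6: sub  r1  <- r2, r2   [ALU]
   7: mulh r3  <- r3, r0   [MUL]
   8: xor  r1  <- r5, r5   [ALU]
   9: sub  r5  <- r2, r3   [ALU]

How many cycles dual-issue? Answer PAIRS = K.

PAIRS = 4

[0] i0/i1  st.MEM+mulh.MUL  -- 2-wide
[1] i2  ld.MEM  -- no-port MEM/MEM
[2] i3/i4  st.MEM+add.ALU  -- 2-wide
[3] i5  xor.ALU  -- WAW r1
[4] i6/i7  sub.ALU+mulh.MUL  -- 2-wide
[5] i8/i9  xor.ALU+sub.ALU  -- 2-wide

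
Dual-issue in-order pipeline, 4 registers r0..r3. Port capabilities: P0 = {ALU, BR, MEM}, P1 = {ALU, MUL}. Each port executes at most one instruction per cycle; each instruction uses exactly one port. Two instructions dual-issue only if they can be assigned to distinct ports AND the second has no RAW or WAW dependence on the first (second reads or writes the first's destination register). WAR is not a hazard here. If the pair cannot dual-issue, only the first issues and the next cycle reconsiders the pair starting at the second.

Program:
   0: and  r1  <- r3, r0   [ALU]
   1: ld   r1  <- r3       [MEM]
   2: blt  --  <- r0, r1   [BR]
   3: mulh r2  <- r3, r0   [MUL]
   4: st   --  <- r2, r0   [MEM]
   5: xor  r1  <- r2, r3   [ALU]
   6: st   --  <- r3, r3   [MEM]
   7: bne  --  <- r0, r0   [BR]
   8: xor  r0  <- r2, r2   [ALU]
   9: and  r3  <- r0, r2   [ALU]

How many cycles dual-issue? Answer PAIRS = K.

c0: i0 and  WAW r1
c1: i1 ld  no-port MEM/BR
c2: i2/i3 blt;mulh  pair
c3: i4/i5 st;xor  pair
c4: i6 st  no-port MEM/BR
c5: i7/i8 bne;xor  pair
c6: i9 and  tail

PAIRS = 3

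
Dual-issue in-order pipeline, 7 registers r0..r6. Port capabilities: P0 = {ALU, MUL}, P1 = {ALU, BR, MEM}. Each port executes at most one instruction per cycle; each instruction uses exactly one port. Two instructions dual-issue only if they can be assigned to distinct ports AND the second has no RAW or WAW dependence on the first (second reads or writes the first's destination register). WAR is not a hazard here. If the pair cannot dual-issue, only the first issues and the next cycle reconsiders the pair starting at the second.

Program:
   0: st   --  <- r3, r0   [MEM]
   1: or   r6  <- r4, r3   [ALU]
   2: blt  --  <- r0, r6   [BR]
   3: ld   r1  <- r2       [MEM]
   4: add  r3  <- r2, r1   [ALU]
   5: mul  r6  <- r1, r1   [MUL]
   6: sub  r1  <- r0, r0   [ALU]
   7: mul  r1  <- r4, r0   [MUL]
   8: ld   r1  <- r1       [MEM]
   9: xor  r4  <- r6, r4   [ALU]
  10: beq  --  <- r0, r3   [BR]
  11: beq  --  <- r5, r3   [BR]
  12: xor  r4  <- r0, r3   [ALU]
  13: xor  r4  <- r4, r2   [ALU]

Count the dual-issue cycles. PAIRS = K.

PAIRS = 4

#0 head=0: st.MEM/or.ALU i0/i1 pair
#1 head=2: blt.BR i2 no-port BR/MEM
#2 head=3: ld.MEM i3 RAW r1
#3 head=4: add.ALU/mul.MUL i4/i5 pair
#4 head=6: sub.ALU i6 WAW r1
#5 head=7: mul.MUL i7 RAW+WAW r1
#6 head=8: ld.MEM/xor.ALU i8/i9 pair
#7 head=10: beq.BR i10 no-port BR/BR
#8 head=11: beq.BR/xor.ALU i11/i12 pair
#9 head=13: xor.ALU i13 tail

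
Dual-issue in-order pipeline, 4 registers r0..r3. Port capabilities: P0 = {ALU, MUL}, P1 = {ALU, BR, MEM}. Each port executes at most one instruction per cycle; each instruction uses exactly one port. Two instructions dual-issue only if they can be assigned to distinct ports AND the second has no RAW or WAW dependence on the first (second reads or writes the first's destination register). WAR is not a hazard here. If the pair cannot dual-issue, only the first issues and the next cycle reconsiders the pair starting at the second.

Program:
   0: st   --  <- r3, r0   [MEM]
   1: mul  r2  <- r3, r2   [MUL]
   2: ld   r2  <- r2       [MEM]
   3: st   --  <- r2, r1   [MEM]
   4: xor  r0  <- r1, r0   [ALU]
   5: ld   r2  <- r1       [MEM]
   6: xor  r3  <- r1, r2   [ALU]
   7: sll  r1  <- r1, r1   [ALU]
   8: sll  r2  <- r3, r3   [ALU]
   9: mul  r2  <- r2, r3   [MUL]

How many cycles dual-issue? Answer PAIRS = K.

PAIRS = 3

[0] i0&i1  st mul  -- pair
[1] i2  ld  -- no-port MEM/MEM
[2] i3&i4  st xor  -- pair
[3] i5  ld  -- RAW r2
[4] i6&i7  xor sll  -- pair
[5] i8  sll  -- RAW+WAW r2
[6] i9  mul  -- tail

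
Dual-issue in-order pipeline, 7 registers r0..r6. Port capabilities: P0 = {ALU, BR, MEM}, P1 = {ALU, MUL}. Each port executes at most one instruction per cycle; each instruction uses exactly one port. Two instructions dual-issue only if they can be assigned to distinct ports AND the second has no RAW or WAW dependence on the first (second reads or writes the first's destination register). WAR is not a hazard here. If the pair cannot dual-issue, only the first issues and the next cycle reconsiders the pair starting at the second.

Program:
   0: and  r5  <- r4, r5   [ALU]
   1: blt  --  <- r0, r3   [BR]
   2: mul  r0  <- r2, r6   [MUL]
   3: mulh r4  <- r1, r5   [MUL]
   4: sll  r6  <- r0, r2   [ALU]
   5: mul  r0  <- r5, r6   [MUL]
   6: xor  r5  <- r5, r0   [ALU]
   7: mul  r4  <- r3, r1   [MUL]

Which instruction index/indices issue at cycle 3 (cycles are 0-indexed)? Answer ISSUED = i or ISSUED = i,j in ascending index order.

ISSUED = 5

[0] i0,i1  and+blt  -- 2-wide
[1] i2  mul  -- no-port MUL/MUL
[2] i3,i4  mulh+sll  -- 2-wide
[3] i5  mul  -- RAW r0
[4] i6,i7  xor+mul  -- 2-wide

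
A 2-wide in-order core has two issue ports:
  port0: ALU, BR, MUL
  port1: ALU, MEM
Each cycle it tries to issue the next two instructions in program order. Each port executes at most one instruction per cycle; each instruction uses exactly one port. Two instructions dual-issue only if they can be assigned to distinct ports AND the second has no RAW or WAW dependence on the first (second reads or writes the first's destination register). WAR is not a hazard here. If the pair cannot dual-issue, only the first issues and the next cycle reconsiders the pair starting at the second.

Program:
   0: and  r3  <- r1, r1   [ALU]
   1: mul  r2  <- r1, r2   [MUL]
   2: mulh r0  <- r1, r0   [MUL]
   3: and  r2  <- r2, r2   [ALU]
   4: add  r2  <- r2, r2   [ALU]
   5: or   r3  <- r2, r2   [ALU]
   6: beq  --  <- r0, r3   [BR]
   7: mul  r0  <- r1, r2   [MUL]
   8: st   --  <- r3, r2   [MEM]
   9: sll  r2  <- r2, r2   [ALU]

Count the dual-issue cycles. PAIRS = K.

PAIRS = 3

0. and;mul @i0&i1  | pair
1. mulh;and @i2&i3  | pair
2. add @i4  | RAW r2
3. or @i5  | RAW r3
4. beq @i6  | no-port BR/MUL
5. mul;st @i7&i8  | pair
6. sll @i9  | tail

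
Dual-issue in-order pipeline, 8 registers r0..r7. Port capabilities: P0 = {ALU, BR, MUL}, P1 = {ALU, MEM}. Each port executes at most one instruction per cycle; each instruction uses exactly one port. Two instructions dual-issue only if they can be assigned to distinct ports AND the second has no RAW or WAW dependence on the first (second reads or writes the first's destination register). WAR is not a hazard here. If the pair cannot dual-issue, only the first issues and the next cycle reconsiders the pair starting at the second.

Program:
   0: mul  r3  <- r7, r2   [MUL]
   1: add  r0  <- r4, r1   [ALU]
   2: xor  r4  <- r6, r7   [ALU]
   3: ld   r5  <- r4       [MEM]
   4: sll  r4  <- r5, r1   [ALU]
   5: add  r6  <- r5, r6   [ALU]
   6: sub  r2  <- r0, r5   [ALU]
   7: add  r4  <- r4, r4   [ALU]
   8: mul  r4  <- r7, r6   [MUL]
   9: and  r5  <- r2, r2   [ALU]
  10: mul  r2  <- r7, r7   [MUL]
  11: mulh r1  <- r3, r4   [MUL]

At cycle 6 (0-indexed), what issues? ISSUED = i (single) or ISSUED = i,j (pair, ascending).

ISSUED = 10

[0] i0,i1  mul/add  -- 2-wide
[1] i2  xor  -- RAW r4
[2] i3  ld  -- RAW r5
[3] i4,i5  sll/add  -- 2-wide
[4] i6,i7  sub/add  -- 2-wide
[5] i8,i9  mul/and  -- 2-wide
[6] i10  mul  -- no-port MUL/MUL
[7] i11  mulh  -- tail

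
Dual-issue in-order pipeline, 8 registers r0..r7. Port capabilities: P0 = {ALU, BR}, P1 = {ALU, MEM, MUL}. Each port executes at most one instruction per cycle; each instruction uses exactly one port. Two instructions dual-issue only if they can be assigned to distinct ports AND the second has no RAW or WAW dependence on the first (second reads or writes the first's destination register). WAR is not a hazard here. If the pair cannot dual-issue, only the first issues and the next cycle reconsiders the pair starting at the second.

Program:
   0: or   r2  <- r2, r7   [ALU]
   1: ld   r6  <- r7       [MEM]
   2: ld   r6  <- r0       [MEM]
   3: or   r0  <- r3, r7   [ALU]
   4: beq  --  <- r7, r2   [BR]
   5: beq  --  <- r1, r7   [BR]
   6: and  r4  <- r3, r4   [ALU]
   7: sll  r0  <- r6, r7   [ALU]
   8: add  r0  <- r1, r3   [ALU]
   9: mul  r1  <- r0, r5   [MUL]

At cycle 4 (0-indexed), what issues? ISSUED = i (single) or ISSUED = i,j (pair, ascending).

#0 head=0: or.ALU ld.MEM i0+i1 2-wide
#1 head=2: ld.MEM or.ALU i2+i3 2-wide
#2 head=4: beq.BR i4 no-port BR/BR
#3 head=5: beq.BR and.ALU i5+i6 2-wide
#4 head=7: sll.ALU i7 WAW r0
#5 head=8: add.ALU i8 RAW r0
#6 head=9: mul.MUL i9 tail

ISSUED = 7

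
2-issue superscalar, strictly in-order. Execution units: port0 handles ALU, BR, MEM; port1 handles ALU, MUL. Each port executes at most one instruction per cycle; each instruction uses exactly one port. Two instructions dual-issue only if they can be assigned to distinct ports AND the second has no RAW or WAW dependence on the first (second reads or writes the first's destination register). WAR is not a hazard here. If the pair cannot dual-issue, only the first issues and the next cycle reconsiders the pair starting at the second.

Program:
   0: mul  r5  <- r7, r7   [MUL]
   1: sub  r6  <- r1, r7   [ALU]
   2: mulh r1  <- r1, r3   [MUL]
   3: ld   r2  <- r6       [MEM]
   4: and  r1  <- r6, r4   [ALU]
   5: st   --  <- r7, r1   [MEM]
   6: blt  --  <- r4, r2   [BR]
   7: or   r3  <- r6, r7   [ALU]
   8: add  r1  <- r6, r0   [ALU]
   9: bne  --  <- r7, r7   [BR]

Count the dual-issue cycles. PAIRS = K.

  cy0 -> i0/i1 (mul/sub) pair
  cy1 -> i2/i3 (mulh/ld) pair
  cy2 -> i4 (and) RAW r1
  cy3 -> i5 (st) no-port MEM/BR
  cy4 -> i6/i7 (blt/or) pair
  cy5 -> i8/i9 (add/bne) pair

PAIRS = 4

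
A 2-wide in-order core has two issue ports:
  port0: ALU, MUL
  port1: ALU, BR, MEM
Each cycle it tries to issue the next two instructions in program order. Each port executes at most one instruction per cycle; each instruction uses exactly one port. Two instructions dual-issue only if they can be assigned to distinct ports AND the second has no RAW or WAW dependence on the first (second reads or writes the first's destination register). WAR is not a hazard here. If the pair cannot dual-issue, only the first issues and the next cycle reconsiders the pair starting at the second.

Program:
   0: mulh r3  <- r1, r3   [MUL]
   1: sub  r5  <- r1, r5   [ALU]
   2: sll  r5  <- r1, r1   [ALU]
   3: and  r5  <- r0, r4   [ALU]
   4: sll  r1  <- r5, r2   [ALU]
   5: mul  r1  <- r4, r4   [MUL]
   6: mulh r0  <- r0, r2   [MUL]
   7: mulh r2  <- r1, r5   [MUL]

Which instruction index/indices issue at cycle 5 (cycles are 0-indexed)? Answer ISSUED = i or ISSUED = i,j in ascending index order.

ISSUED = 6

#0 head=0: mulh/sub i0+i1 2-wide
#1 head=2: sll i2 WAW r5
#2 head=3: and i3 RAW r5
#3 head=4: sll i4 WAW r1
#4 head=5: mul i5 no-port MUL/MUL
#5 head=6: mulh i6 no-port MUL/MUL
#6 head=7: mulh i7 tail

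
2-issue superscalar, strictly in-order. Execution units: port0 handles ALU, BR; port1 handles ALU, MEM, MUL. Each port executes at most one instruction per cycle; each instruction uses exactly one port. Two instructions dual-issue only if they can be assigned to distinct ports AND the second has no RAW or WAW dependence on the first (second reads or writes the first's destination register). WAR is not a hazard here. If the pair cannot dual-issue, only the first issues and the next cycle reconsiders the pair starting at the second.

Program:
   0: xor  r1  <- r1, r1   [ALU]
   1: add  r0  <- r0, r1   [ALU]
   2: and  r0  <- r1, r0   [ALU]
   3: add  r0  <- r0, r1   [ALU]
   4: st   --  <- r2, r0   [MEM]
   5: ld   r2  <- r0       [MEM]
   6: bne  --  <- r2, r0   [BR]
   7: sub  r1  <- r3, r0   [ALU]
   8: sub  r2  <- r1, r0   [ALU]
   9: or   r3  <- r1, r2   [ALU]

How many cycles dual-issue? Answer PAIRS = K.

c0: i0 xor.ALU  RAW r1
c1: i1 add.ALU  RAW+WAW r0
c2: i2 and.ALU  RAW+WAW r0
c3: i3 add.ALU  RAW r0
c4: i4 st.MEM  no-port MEM/MEM
c5: i5 ld.MEM  RAW r2
c6: i6+i7 bne.BR sub.ALU  dual
c7: i8 sub.ALU  RAW r2
c8: i9 or.ALU  tail

PAIRS = 1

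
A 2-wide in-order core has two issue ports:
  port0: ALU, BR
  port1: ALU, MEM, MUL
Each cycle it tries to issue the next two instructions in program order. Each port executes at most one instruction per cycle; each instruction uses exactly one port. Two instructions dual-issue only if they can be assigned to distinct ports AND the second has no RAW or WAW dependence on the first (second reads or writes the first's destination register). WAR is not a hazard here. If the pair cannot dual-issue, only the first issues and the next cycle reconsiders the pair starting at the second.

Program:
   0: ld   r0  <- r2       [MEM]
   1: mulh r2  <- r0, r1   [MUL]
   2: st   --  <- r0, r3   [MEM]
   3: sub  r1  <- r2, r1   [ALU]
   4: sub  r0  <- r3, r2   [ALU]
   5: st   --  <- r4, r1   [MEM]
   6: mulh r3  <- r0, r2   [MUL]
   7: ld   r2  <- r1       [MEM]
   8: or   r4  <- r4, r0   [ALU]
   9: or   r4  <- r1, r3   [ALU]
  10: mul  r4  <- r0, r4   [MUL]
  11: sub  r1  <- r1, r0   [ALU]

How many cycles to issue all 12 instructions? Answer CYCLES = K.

t=0 i0:ld.MEM ; no-port MEM/MUL
t=1 i1:mulh.MUL ; no-port MUL/MEM
t=2 i2/i3:st.MEM sub.ALU ; dual
t=3 i4/i5:sub.ALU st.MEM ; dual
t=4 i6:mulh.MUL ; no-port MUL/MEM
t=5 i7/i8:ld.MEM or.ALU ; dual
t=6 i9:or.ALU ; RAW+WAW r4
t=7 i10/i11:mul.MUL sub.ALU ; dual

CYCLES = 8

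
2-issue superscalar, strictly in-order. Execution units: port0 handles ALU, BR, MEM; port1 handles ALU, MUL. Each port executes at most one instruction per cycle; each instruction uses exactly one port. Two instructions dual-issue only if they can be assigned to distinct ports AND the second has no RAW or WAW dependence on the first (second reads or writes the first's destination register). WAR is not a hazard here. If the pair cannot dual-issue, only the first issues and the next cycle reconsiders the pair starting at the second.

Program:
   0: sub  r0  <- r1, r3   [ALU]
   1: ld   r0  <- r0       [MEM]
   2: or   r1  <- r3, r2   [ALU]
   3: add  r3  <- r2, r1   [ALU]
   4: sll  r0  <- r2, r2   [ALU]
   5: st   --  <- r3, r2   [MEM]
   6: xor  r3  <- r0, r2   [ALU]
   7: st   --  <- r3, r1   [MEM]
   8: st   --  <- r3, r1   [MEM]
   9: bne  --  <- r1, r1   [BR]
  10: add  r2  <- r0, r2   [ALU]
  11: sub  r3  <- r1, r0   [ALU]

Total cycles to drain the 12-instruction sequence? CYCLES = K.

t=0 i0:sub ; RAW+WAW r0
t=1 i1+i2:ld/or ; 2-wide
t=2 i3+i4:add/sll ; 2-wide
t=3 i5+i6:st/xor ; 2-wide
t=4 i7:st ; no-port MEM/MEM
t=5 i8:st ; no-port MEM/BR
t=6 i9+i10:bne/add ; 2-wide
t=7 i11:sub ; tail

CYCLES = 8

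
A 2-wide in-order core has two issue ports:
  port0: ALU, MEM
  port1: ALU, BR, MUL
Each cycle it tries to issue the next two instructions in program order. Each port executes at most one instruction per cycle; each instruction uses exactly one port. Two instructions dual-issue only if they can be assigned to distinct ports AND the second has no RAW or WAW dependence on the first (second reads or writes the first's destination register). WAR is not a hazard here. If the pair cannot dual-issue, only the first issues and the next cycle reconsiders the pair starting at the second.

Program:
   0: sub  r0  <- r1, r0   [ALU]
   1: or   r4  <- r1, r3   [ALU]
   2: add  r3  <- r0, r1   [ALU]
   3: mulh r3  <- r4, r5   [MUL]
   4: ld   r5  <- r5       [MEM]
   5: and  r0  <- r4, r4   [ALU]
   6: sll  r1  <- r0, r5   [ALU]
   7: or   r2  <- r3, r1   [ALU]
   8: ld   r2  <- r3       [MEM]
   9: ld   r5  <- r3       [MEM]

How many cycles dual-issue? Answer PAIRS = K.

PAIRS = 2

0. sub+or @i0,i1  | dual
1. add @i2  | WAW r3
2. mulh+ld @i3,i4  | dual
3. and @i5  | RAW r0
4. sll @i6  | RAW r1
5. or @i7  | WAW r2
6. ld @i8  | no-port MEM/MEM
7. ld @i9  | tail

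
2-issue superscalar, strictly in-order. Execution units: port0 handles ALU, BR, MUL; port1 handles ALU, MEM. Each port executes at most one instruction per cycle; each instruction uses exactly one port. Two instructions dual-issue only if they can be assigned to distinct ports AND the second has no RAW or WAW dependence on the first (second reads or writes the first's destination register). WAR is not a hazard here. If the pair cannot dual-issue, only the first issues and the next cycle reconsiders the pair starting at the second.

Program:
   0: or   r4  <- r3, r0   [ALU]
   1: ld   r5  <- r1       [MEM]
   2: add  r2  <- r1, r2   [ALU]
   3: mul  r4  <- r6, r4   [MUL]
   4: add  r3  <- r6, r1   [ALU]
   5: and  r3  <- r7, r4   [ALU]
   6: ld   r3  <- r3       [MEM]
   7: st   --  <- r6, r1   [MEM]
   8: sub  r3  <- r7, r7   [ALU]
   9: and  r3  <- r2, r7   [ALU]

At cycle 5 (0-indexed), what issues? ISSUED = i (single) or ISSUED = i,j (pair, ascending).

ISSUED = 7,8

t=0 i0+i1:or/ld ; pair
t=1 i2+i3:add/mul ; pair
t=2 i4:add ; WAW r3
t=3 i5:and ; RAW+WAW r3
t=4 i6:ld ; no-port MEM/MEM
t=5 i7+i8:st/sub ; pair
t=6 i9:and ; tail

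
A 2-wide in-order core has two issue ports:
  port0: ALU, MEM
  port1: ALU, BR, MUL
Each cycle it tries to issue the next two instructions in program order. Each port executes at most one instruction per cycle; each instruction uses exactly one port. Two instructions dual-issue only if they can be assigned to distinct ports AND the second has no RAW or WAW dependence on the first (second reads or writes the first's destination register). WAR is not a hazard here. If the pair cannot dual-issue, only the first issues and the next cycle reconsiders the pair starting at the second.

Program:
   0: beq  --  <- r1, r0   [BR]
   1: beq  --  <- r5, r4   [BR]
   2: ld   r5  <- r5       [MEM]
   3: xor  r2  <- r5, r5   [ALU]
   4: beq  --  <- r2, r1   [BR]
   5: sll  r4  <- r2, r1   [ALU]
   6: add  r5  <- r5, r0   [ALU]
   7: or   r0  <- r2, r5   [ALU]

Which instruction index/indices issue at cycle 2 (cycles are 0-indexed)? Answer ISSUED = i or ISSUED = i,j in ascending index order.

[0] i0  beq.BR  -- no-port BR/BR
[1] i1/i2  beq.BR+ld.MEM  -- pair
[2] i3  xor.ALU  -- RAW r2
[3] i4/i5  beq.BR+sll.ALU  -- pair
[4] i6  add.ALU  -- RAW r5
[5] i7  or.ALU  -- tail

ISSUED = 3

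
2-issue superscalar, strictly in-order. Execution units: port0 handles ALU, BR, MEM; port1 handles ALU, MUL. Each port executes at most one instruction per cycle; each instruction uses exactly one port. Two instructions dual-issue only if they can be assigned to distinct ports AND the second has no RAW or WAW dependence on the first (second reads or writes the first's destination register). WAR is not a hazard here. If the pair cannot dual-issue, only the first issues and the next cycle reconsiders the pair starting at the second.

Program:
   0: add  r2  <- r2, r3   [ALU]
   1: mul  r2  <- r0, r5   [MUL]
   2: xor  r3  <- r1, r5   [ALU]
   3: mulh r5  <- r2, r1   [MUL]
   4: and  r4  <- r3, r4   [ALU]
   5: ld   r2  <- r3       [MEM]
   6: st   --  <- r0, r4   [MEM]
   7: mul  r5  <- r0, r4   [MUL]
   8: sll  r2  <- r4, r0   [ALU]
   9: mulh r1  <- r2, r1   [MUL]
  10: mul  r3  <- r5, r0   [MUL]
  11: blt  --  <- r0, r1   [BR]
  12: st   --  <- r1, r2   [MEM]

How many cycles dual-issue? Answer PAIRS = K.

  cy0 -> i0 (add.ALU) WAW r2
  cy1 -> i1+i2 (mul.MUL/xor.ALU) 2-wide
  cy2 -> i3+i4 (mulh.MUL/and.ALU) 2-wide
  cy3 -> i5 (ld.MEM) no-port MEM/MEM
  cy4 -> i6+i7 (st.MEM/mul.MUL) 2-wide
  cy5 -> i8 (sll.ALU) RAW r2
  cy6 -> i9 (mulh.MUL) no-port MUL/MUL
  cy7 -> i10+i11 (mul.MUL/blt.BR) 2-wide
  cy8 -> i12 (st.MEM) tail

PAIRS = 4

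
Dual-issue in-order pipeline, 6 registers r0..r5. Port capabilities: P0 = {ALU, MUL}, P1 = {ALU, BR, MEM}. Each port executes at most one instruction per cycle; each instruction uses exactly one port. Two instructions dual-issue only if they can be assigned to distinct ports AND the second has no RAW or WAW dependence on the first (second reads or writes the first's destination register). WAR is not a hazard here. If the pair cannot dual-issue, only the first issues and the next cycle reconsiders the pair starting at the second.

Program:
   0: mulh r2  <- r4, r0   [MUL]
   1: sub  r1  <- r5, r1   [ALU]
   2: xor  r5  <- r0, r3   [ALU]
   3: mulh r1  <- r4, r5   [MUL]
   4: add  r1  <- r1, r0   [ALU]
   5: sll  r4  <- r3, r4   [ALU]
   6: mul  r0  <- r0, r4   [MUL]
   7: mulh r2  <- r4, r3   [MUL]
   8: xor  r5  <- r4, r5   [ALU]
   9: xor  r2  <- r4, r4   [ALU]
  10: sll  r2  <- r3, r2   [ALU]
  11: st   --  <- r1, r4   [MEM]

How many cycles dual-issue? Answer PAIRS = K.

PAIRS = 4

[0] i0/i1  mulh.MUL sub.ALU  -- 2-wide
[1] i2  xor.ALU  -- RAW r5
[2] i3  mulh.MUL  -- RAW+WAW r1
[3] i4/i5  add.ALU sll.ALU  -- 2-wide
[4] i6  mul.MUL  -- no-port MUL/MUL
[5] i7/i8  mulh.MUL xor.ALU  -- 2-wide
[6] i9  xor.ALU  -- RAW+WAW r2
[7] i10/i11  sll.ALU st.MEM  -- 2-wide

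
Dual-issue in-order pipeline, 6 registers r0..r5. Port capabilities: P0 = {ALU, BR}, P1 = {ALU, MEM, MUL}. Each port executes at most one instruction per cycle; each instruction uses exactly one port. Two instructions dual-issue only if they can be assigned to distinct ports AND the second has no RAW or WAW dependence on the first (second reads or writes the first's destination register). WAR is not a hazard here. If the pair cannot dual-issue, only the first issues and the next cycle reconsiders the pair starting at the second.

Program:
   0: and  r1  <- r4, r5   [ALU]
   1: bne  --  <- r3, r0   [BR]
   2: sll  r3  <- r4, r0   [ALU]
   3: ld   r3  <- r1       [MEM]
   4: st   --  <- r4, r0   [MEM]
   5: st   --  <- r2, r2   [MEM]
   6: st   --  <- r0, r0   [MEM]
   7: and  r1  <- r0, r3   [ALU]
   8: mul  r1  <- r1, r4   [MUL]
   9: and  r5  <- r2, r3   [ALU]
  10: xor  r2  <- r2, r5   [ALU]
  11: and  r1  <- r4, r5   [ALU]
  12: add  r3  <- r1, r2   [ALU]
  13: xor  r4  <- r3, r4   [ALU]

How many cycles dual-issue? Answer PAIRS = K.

PAIRS = 4

#0 head=0: and.ALU;bne.BR i0,i1 dual
#1 head=2: sll.ALU i2 WAW r3
#2 head=3: ld.MEM i3 no-port MEM/MEM
#3 head=4: st.MEM i4 no-port MEM/MEM
#4 head=5: st.MEM i5 no-port MEM/MEM
#5 head=6: st.MEM;and.ALU i6,i7 dual
#6 head=8: mul.MUL;and.ALU i8,i9 dual
#7 head=10: xor.ALU;and.ALU i10,i11 dual
#8 head=12: add.ALU i12 RAW r3
#9 head=13: xor.ALU i13 tail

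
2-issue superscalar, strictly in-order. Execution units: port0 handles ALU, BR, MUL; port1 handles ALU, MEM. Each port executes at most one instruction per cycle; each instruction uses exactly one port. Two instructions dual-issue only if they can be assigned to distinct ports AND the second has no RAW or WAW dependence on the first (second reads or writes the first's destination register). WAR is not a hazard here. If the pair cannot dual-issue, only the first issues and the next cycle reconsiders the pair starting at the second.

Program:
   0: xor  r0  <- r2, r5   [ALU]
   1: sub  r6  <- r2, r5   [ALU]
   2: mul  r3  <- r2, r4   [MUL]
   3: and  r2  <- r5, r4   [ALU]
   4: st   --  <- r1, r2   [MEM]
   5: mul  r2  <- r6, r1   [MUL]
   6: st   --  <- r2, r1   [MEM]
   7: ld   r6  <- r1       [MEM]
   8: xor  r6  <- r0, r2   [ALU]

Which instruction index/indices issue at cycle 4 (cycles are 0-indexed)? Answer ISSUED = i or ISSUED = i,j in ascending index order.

0. xor sub @i0&i1  | pair
1. mul and @i2&i3  | pair
2. st mul @i4&i5  | pair
3. st @i6  | no-port MEM/MEM
4. ld @i7  | WAW r6
5. xor @i8  | tail

ISSUED = 7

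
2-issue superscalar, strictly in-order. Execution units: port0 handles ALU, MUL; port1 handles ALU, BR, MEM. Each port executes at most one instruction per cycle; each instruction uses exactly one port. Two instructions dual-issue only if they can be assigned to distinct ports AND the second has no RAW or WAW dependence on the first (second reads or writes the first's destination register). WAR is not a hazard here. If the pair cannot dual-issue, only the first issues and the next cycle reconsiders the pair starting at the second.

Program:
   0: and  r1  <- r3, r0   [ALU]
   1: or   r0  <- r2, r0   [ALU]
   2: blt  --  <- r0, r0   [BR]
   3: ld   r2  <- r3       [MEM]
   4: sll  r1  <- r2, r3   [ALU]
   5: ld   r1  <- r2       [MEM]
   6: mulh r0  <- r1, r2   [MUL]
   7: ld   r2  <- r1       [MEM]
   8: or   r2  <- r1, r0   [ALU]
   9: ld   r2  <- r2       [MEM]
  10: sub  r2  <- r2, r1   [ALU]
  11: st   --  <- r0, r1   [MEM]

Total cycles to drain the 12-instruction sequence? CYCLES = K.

CYCLES = 9

[0] i0+i1  and/or  -- dual
[1] i2  blt  -- no-port BR/MEM
[2] i3  ld  -- RAW r2
[3] i4  sll  -- WAW r1
[4] i5  ld  -- RAW r1
[5] i6+i7  mulh/ld  -- dual
[6] i8  or  -- RAW+WAW r2
[7] i9  ld  -- RAW+WAW r2
[8] i10+i11  sub/st  -- dual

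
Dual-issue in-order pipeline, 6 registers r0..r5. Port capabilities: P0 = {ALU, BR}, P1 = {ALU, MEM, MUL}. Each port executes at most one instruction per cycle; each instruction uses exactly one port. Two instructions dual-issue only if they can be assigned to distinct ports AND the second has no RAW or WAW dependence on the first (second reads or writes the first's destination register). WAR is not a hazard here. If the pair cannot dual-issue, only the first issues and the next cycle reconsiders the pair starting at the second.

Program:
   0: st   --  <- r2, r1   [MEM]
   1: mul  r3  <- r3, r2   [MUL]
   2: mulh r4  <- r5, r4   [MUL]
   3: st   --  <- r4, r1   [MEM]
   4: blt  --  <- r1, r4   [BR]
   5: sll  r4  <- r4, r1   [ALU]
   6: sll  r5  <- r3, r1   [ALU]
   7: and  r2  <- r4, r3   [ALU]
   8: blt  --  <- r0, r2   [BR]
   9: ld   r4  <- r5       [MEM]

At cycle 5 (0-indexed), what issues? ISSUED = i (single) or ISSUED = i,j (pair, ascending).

ISSUED = 7

#0 head=0: st i0 no-port MEM/MUL
#1 head=1: mul i1 no-port MUL/MUL
#2 head=2: mulh i2 no-port MUL/MEM
#3 head=3: st blt i3&i4 pair
#4 head=5: sll sll i5&i6 pair
#5 head=7: and i7 RAW r2
#6 head=8: blt ld i8&i9 pair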